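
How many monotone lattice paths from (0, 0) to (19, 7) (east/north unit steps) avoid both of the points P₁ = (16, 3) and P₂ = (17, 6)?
Number of paths = 332672

Inclusion–exclusion. Total paths: C(26, 19) = 657800. Through P₁: C(19, 16)·C(7, 3) = 33915. Through P₂: C(23, 17)·C(3, 2) = 302841. Since P₁ is strictly southwest of P₂, a monotone path through both must visit P₁ then P₂; paths through both = C(19, 16)·C(4, 1)·C(3, 2) = 11628. Avoid both = 657800 − 33915 − 302841 + 11628 = 332672.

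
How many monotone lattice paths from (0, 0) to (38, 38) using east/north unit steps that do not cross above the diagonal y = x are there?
C_38 = 176733862787006701400

These NE paths below the diagonal are counted by the Catalan number C_n = (1/(n + 1)) · C(2n, n). For n = 38: C_38 = (1/39) · C(76, 38) = 6892620648693261354600/39 = 176733862787006701400.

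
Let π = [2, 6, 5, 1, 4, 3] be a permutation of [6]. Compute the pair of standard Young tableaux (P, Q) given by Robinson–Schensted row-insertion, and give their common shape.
P = [1, 3] / [2, 4] / [5] / [6];  Q = [1, 2] / [3, 5] / [4] / [6];  common shape = (2, 2, 1, 1)

Row-insert the values π_1, π_2, … into P one at a time, bumping the leftmost entry strictly greater than the inserted value down to the next row. The recording tableau Q records, in position (i, j), the step at which that cell was added to P.
  Insert 2 (step 1): P = [2];  Q = [1]
  Insert 6 (step 2): P = [2, 6];  Q = [1, 2]
  Insert 5 (step 3): P = [2, 5] / [6];  Q = [1, 2] / [3]
  Insert 1 (step 4): P = [1, 5] / [2] / [6];  Q = [1, 2] / [3] / [4]
  Insert 4 (step 5): P = [1, 4] / [2, 5] / [6];  Q = [1, 2] / [3, 5] / [4]
  Insert 3 (step 6): P = [1, 3] / [2, 4] / [5] / [6];  Q = [1, 2] / [3, 5] / [4] / [6]
Final shape: (2, 2, 1, 1).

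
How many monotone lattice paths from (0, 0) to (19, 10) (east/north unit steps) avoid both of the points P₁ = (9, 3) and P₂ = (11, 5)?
Number of paths = 11828674

Inclusion–exclusion. Total paths: C(29, 19) = 20030010. Through P₁: C(12, 9)·C(17, 10) = 4278560. Through P₂: C(16, 11)·C(13, 8) = 5621616. Since P₁ is strictly southwest of P₂, a monotone path through both must visit P₁ then P₂; paths through both = C(12, 9)·C(4, 2)·C(13, 8) = 1698840. Avoid both = 20030010 − 4278560 − 5621616 + 1698840 = 11828674.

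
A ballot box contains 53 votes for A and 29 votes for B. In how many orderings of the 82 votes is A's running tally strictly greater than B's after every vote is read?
Strict-lead orderings = 3680958330002954309760

Total orderings of the 82 votes with 53 for A: C(82, 53) = 12576607627510093891680. By the Bertrand ballot formula (Cycle Lemma / reflection principle), the number of orderings in which A is strictly ahead of B throughout is (p − q)/(p + q) · C(p + q, p) = (53 − 29)/(53 + 29) · 12576607627510093891680 = 3680958330002954309760.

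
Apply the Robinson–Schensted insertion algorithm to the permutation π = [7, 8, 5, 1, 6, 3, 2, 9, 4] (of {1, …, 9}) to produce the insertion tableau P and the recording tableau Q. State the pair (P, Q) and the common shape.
P = [1, 2, 4] / [3, 6, 9] / [5, 8] / [7];  Q = [1, 2, 8] / [3, 5, 9] / [4, 6] / [7];  common shape = (3, 3, 2, 1)

Row-insert the values π_1, π_2, … into P one at a time, bumping the leftmost entry strictly greater than the inserted value down to the next row. The recording tableau Q records, in position (i, j), the step at which that cell was added to P.
  Insert 7 (step 1): P = [7];  Q = [1]
  Insert 8 (step 2): P = [7, 8];  Q = [1, 2]
  Insert 5 (step 3): P = [5, 8] / [7];  Q = [1, 2] / [3]
  Insert 1 (step 4): P = [1, 8] / [5] / [7];  Q = [1, 2] / [3] / [4]
  Insert 6 (step 5): P = [1, 6] / [5, 8] / [7];  Q = [1, 2] / [3, 5] / [4]
  Insert 3 (step 6): P = [1, 3] / [5, 6] / [7, 8];  Q = [1, 2] / [3, 5] / [4, 6]
  Insert 2 (step 7): P = [1, 2] / [3, 6] / [5, 8] / [7];  Q = [1, 2] / [3, 5] / [4, 6] / [7]
  Insert 9 (step 8): P = [1, 2, 9] / [3, 6] / [5, 8] / [7];  Q = [1, 2, 8] / [3, 5] / [4, 6] / [7]
  Insert 4 (step 9): P = [1, 2, 4] / [3, 6, 9] / [5, 8] / [7];  Q = [1, 2, 8] / [3, 5, 9] / [4, 6] / [7]
Final shape: (3, 3, 2, 1).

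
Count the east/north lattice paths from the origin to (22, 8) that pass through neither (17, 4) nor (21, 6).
Number of paths = 4480110

Inclusion–exclusion. Total paths: C(30, 22) = 5852925. Through P₁: C(21, 17)·C(9, 5) = 754110. Through P₂: C(27, 21)·C(3, 1) = 888030. Since P₁ is strictly southwest of P₂, a monotone path through both must visit P₁ then P₂; paths through both = C(21, 17)·C(6, 4)·C(3, 1) = 269325. Avoid both = 5852925 − 754110 − 888030 + 269325 = 4480110.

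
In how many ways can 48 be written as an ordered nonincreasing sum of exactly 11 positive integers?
p(48, 11 parts) = 12866

Partitions of n into exactly k parts are in bijection with partitions of n − k into at most k parts (subtract 1 from each part). So p(48, exactly 11) = p(37, parts ≤ 11). Computing via the recurrence p(m, j) = p(m, j−1) + p(m−j, j) gives 12866.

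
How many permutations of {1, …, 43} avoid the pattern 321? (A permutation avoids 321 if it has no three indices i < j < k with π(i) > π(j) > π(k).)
C_43 = 150853479205085351660700

These 321-avoiding permutations are counted by the Catalan number C_n = (1/(n + 1)) · C(2n, n). For n = 43: C_43 = (1/44) · C(86, 43) = 6637553085023755473070800/44 = 150853479205085351660700.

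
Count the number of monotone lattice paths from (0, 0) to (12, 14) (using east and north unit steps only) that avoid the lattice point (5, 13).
Number of paths = 9589156

Total paths from (0, 0) to (12, 14): C(26, 12) = 9657700. Paths through (5, 13): (paths (0, 0) → (5, 13)) × (paths (5, 13) → (12, 14)) = C(18, 5) · C(8, 7) = 8568 · 8 = 68544. Avoidance count = 9657700 − 68544 = 9589156.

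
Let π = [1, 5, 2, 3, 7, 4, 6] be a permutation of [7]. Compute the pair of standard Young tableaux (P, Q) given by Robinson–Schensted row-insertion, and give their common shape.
P = [1, 2, 3, 4, 6] / [5, 7];  Q = [1, 2, 4, 5, 7] / [3, 6];  common shape = (5, 2)

Row-insert the values π_1, π_2, … into P one at a time, bumping the leftmost entry strictly greater than the inserted value down to the next row. The recording tableau Q records, in position (i, j), the step at which that cell was added to P.
  Insert 1 (step 1): P = [1];  Q = [1]
  Insert 5 (step 2): P = [1, 5];  Q = [1, 2]
  Insert 2 (step 3): P = [1, 2] / [5];  Q = [1, 2] / [3]
  Insert 3 (step 4): P = [1, 2, 3] / [5];  Q = [1, 2, 4] / [3]
  Insert 7 (step 5): P = [1, 2, 3, 7] / [5];  Q = [1, 2, 4, 5] / [3]
  Insert 4 (step 6): P = [1, 2, 3, 4] / [5, 7];  Q = [1, 2, 4, 5] / [3, 6]
  Insert 6 (step 7): P = [1, 2, 3, 4, 6] / [5, 7];  Q = [1, 2, 4, 5, 7] / [3, 6]
Final shape: (5, 2).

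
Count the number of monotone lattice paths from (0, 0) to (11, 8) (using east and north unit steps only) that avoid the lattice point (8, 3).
Number of paths = 66342

Total paths from (0, 0) to (11, 8): C(19, 11) = 75582. Paths through (8, 3): (paths (0, 0) → (8, 3)) × (paths (8, 3) → (11, 8)) = C(11, 8) · C(8, 3) = 165 · 56 = 9240. Avoidance count = 75582 − 9240 = 66342.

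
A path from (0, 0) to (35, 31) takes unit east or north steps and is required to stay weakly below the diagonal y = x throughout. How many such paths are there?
Number of paths = 889789498870352080

By the reflection principle (André's argument), the number of monotone paths to (35, 31) with n ≤ m that never go above y = x is C(66, 35) − C(66, 36) = 6406484391866534976 − 5516694892996182896 = 889789498870352080.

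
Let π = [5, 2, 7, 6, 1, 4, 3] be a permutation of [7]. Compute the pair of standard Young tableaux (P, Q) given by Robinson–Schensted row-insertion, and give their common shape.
P = [1, 3] / [2, 4] / [5, 6] / [7];  Q = [1, 3] / [2, 4] / [5, 6] / [7];  common shape = (2, 2, 2, 1)

Row-insert the values π_1, π_2, … into P one at a time, bumping the leftmost entry strictly greater than the inserted value down to the next row. The recording tableau Q records, in position (i, j), the step at which that cell was added to P.
  Insert 5 (step 1): P = [5];  Q = [1]
  Insert 2 (step 2): P = [2] / [5];  Q = [1] / [2]
  Insert 7 (step 3): P = [2, 7] / [5];  Q = [1, 3] / [2]
  Insert 6 (step 4): P = [2, 6] / [5, 7];  Q = [1, 3] / [2, 4]
  Insert 1 (step 5): P = [1, 6] / [2, 7] / [5];  Q = [1, 3] / [2, 4] / [5]
  Insert 4 (step 6): P = [1, 4] / [2, 6] / [5, 7];  Q = [1, 3] / [2, 4] / [5, 6]
  Insert 3 (step 7): P = [1, 3] / [2, 4] / [5, 6] / [7];  Q = [1, 3] / [2, 4] / [5, 6] / [7]
Final shape: (2, 2, 2, 1).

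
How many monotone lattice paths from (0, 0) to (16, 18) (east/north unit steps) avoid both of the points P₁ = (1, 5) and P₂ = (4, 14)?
Number of paths = 1976141670

Inclusion–exclusion. Total paths: C(34, 16) = 2203961430. Through P₁: C(6, 1)·C(28, 15) = 224652960. Through P₂: C(18, 4)·C(16, 12) = 5569200. Since P₁ is strictly southwest of P₂, a monotone path through both must visit P₁ then P₂; paths through both = C(6, 1)·C(12, 3)·C(16, 12) = 2402400. Avoid both = 2203961430 − 224652960 − 5569200 + 2402400 = 1976141670.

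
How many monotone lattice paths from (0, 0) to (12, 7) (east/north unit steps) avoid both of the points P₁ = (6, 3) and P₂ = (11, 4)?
Number of paths = 29304

Inclusion–exclusion. Total paths: C(19, 12) = 50388. Through P₁: C(9, 6)·C(10, 6) = 17640. Through P₂: C(15, 11)·C(4, 1) = 5460. Since P₁ is strictly southwest of P₂, a monotone path through both must visit P₁ then P₂; paths through both = C(9, 6)·C(6, 5)·C(4, 1) = 2016. Avoid both = 50388 − 17640 − 5460 + 2016 = 29304.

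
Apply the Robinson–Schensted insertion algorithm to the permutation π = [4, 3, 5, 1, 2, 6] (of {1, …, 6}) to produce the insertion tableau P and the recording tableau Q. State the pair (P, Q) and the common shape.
P = [1, 2, 6] / [3, 5] / [4];  Q = [1, 3, 6] / [2, 5] / [4];  common shape = (3, 2, 1)

Row-insert the values π_1, π_2, … into P one at a time, bumping the leftmost entry strictly greater than the inserted value down to the next row. The recording tableau Q records, in position (i, j), the step at which that cell was added to P.
  Insert 4 (step 1): P = [4];  Q = [1]
  Insert 3 (step 2): P = [3] / [4];  Q = [1] / [2]
  Insert 5 (step 3): P = [3, 5] / [4];  Q = [1, 3] / [2]
  Insert 1 (step 4): P = [1, 5] / [3] / [4];  Q = [1, 3] / [2] / [4]
  Insert 2 (step 5): P = [1, 2] / [3, 5] / [4];  Q = [1, 3] / [2, 5] / [4]
  Insert 6 (step 6): P = [1, 2, 6] / [3, 5] / [4];  Q = [1, 3, 6] / [2, 5] / [4]
Final shape: (3, 2, 1).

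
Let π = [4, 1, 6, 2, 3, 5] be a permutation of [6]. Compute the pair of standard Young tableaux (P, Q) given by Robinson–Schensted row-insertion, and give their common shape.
P = [1, 2, 3, 5] / [4, 6];  Q = [1, 3, 5, 6] / [2, 4];  common shape = (4, 2)

Row-insert the values π_1, π_2, … into P one at a time, bumping the leftmost entry strictly greater than the inserted value down to the next row. The recording tableau Q records, in position (i, j), the step at which that cell was added to P.
  Insert 4 (step 1): P = [4];  Q = [1]
  Insert 1 (step 2): P = [1] / [4];  Q = [1] / [2]
  Insert 6 (step 3): P = [1, 6] / [4];  Q = [1, 3] / [2]
  Insert 2 (step 4): P = [1, 2] / [4, 6];  Q = [1, 3] / [2, 4]
  Insert 3 (step 5): P = [1, 2, 3] / [4, 6];  Q = [1, 3, 5] / [2, 4]
  Insert 5 (step 6): P = [1, 2, 3, 5] / [4, 6];  Q = [1, 3, 5, 6] / [2, 4]
Final shape: (4, 2).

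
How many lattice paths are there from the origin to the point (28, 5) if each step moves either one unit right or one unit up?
Number of paths = 237336

A monotone lattice path from (0, 0) to (28, 5) consists of 28 east steps and 5 north steps in some order, so it is determined by which 28 of the 33 steps are east. The count is C(33, 28) = 237336.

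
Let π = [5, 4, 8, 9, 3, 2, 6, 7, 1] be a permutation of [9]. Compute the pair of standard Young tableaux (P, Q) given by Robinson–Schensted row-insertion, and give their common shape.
P = [1, 6, 7] / [2, 8, 9] / [3] / [4] / [5];  Q = [1, 3, 4] / [2, 7, 8] / [5] / [6] / [9];  common shape = (3, 3, 1, 1, 1)

Row-insert the values π_1, π_2, … into P one at a time, bumping the leftmost entry strictly greater than the inserted value down to the next row. The recording tableau Q records, in position (i, j), the step at which that cell was added to P.
  Insert 5 (step 1): P = [5];  Q = [1]
  Insert 4 (step 2): P = [4] / [5];  Q = [1] / [2]
  Insert 8 (step 3): P = [4, 8] / [5];  Q = [1, 3] / [2]
  Insert 9 (step 4): P = [4, 8, 9] / [5];  Q = [1, 3, 4] / [2]
  Insert 3 (step 5): P = [3, 8, 9] / [4] / [5];  Q = [1, 3, 4] / [2] / [5]
  Insert 2 (step 6): P = [2, 8, 9] / [3] / [4] / [5];  Q = [1, 3, 4] / [2] / [5] / [6]
  Insert 6 (step 7): P = [2, 6, 9] / [3, 8] / [4] / [5];  Q = [1, 3, 4] / [2, 7] / [5] / [6]
  Insert 7 (step 8): P = [2, 6, 7] / [3, 8, 9] / [4] / [5];  Q = [1, 3, 4] / [2, 7, 8] / [5] / [6]
  Insert 1 (step 9): P = [1, 6, 7] / [2, 8, 9] / [3] / [4] / [5];  Q = [1, 3, 4] / [2, 7, 8] / [5] / [6] / [9]
Final shape: (3, 3, 1, 1, 1).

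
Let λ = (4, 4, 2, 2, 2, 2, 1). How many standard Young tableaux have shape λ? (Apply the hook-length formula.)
# SYT of shape (4, 4, 2, 2, 2, 2, 1) = 680680

Hook-length formula: f^λ = n! / Π hook(c), product over all cells c of the Young diagram. For λ = (4, 4, 2, 2, 2, 2, 1), n = 17 boxes. Hook lengths by row (left-to-right, top-to-bottom): [10, 8, 3, 2]; [9, 7, 2, 1]; [6, 4]; [5, 3]; [4, 2]; [3, 1]; [1]. Product of hooks = 522547200. So f^λ = 17! / 522547200 = 355687428096000 / 522547200 = 680680.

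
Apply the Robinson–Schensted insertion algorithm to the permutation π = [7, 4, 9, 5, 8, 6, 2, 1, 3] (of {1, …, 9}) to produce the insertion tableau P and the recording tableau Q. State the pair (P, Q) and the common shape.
P = [1, 3, 6] / [2, 5] / [4, 8] / [7] / [9];  Q = [1, 3, 5] / [2, 4] / [6, 9] / [7] / [8];  common shape = (3, 2, 2, 1, 1)

Row-insert the values π_1, π_2, … into P one at a time, bumping the leftmost entry strictly greater than the inserted value down to the next row. The recording tableau Q records, in position (i, j), the step at which that cell was added to P.
  Insert 7 (step 1): P = [7];  Q = [1]
  Insert 4 (step 2): P = [4] / [7];  Q = [1] / [2]
  Insert 9 (step 3): P = [4, 9] / [7];  Q = [1, 3] / [2]
  Insert 5 (step 4): P = [4, 5] / [7, 9];  Q = [1, 3] / [2, 4]
  Insert 8 (step 5): P = [4, 5, 8] / [7, 9];  Q = [1, 3, 5] / [2, 4]
  Insert 6 (step 6): P = [4, 5, 6] / [7, 8] / [9];  Q = [1, 3, 5] / [2, 4] / [6]
  Insert 2 (step 7): P = [2, 5, 6] / [4, 8] / [7] / [9];  Q = [1, 3, 5] / [2, 4] / [6] / [7]
  Insert 1 (step 8): P = [1, 5, 6] / [2, 8] / [4] / [7] / [9];  Q = [1, 3, 5] / [2, 4] / [6] / [7] / [8]
  Insert 3 (step 9): P = [1, 3, 6] / [2, 5] / [4, 8] / [7] / [9];  Q = [1, 3, 5] / [2, 4] / [6, 9] / [7] / [8]
Final shape: (3, 2, 2, 1, 1).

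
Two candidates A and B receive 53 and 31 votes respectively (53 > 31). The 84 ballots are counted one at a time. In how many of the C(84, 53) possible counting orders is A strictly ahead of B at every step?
Strict-lead orderings = 24693425298745625210976

Total orderings of the 84 votes with 53 for A: C(84, 53) = 94283987504301478078272. By the Bertrand ballot formula (Cycle Lemma / reflection principle), the number of orderings in which A is strictly ahead of B throughout is (p − q)/(p + q) · C(p + q, p) = (53 − 31)/(53 + 31) · 94283987504301478078272 = 24693425298745625210976.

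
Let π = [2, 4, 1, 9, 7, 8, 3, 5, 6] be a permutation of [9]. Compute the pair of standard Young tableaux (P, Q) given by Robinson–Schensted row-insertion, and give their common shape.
P = [1, 3, 5, 6] / [2, 4, 7, 8] / [9];  Q = [1, 2, 4, 6] / [3, 5, 8, 9] / [7];  common shape = (4, 4, 1)

Row-insert the values π_1, π_2, … into P one at a time, bumping the leftmost entry strictly greater than the inserted value down to the next row. The recording tableau Q records, in position (i, j), the step at which that cell was added to P.
  Insert 2 (step 1): P = [2];  Q = [1]
  Insert 4 (step 2): P = [2, 4];  Q = [1, 2]
  Insert 1 (step 3): P = [1, 4] / [2];  Q = [1, 2] / [3]
  Insert 9 (step 4): P = [1, 4, 9] / [2];  Q = [1, 2, 4] / [3]
  Insert 7 (step 5): P = [1, 4, 7] / [2, 9];  Q = [1, 2, 4] / [3, 5]
  Insert 8 (step 6): P = [1, 4, 7, 8] / [2, 9];  Q = [1, 2, 4, 6] / [3, 5]
  Insert 3 (step 7): P = [1, 3, 7, 8] / [2, 4] / [9];  Q = [1, 2, 4, 6] / [3, 5] / [7]
  Insert 5 (step 8): P = [1, 3, 5, 8] / [2, 4, 7] / [9];  Q = [1, 2, 4, 6] / [3, 5, 8] / [7]
  Insert 6 (step 9): P = [1, 3, 5, 6] / [2, 4, 7, 8] / [9];  Q = [1, 2, 4, 6] / [3, 5, 8, 9] / [7]
Final shape: (4, 4, 1).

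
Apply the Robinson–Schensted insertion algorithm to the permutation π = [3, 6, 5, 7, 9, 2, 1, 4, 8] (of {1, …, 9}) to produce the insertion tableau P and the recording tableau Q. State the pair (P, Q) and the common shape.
P = [1, 4, 7, 8] / [2, 5, 9] / [3] / [6];  Q = [1, 2, 4, 5] / [3, 8, 9] / [6] / [7];  common shape = (4, 3, 1, 1)

Row-insert the values π_1, π_2, … into P one at a time, bumping the leftmost entry strictly greater than the inserted value down to the next row. The recording tableau Q records, in position (i, j), the step at which that cell was added to P.
  Insert 3 (step 1): P = [3];  Q = [1]
  Insert 6 (step 2): P = [3, 6];  Q = [1, 2]
  Insert 5 (step 3): P = [3, 5] / [6];  Q = [1, 2] / [3]
  Insert 7 (step 4): P = [3, 5, 7] / [6];  Q = [1, 2, 4] / [3]
  Insert 9 (step 5): P = [3, 5, 7, 9] / [6];  Q = [1, 2, 4, 5] / [3]
  Insert 2 (step 6): P = [2, 5, 7, 9] / [3] / [6];  Q = [1, 2, 4, 5] / [3] / [6]
  Insert 1 (step 7): P = [1, 5, 7, 9] / [2] / [3] / [6];  Q = [1, 2, 4, 5] / [3] / [6] / [7]
  Insert 4 (step 8): P = [1, 4, 7, 9] / [2, 5] / [3] / [6];  Q = [1, 2, 4, 5] / [3, 8] / [6] / [7]
  Insert 8 (step 9): P = [1, 4, 7, 8] / [2, 5, 9] / [3] / [6];  Q = [1, 2, 4, 5] / [3, 8, 9] / [6] / [7]
Final shape: (4, 3, 1, 1).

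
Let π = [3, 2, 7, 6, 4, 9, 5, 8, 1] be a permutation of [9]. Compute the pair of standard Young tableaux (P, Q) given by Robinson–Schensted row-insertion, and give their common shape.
P = [1, 4, 5, 8] / [2, 6, 9] / [3] / [7];  Q = [1, 3, 6, 8] / [2, 4, 7] / [5] / [9];  common shape = (4, 3, 1, 1)

Row-insert the values π_1, π_2, … into P one at a time, bumping the leftmost entry strictly greater than the inserted value down to the next row. The recording tableau Q records, in position (i, j), the step at which that cell was added to P.
  Insert 3 (step 1): P = [3];  Q = [1]
  Insert 2 (step 2): P = [2] / [3];  Q = [1] / [2]
  Insert 7 (step 3): P = [2, 7] / [3];  Q = [1, 3] / [2]
  Insert 6 (step 4): P = [2, 6] / [3, 7];  Q = [1, 3] / [2, 4]
  Insert 4 (step 5): P = [2, 4] / [3, 6] / [7];  Q = [1, 3] / [2, 4] / [5]
  Insert 9 (step 6): P = [2, 4, 9] / [3, 6] / [7];  Q = [1, 3, 6] / [2, 4] / [5]
  Insert 5 (step 7): P = [2, 4, 5] / [3, 6, 9] / [7];  Q = [1, 3, 6] / [2, 4, 7] / [5]
  Insert 8 (step 8): P = [2, 4, 5, 8] / [3, 6, 9] / [7];  Q = [1, 3, 6, 8] / [2, 4, 7] / [5]
  Insert 1 (step 9): P = [1, 4, 5, 8] / [2, 6, 9] / [3] / [7];  Q = [1, 3, 6, 8] / [2, 4, 7] / [5] / [9]
Final shape: (4, 3, 1, 1).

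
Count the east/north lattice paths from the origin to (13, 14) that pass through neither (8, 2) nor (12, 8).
Number of paths = 18964200

Inclusion–exclusion. Total paths: C(27, 13) = 20058300. Through P₁: C(10, 8)·C(17, 5) = 278460. Through P₂: C(20, 12)·C(7, 1) = 881790. Since P₁ is strictly southwest of P₂, a monotone path through both must visit P₁ then P₂; paths through both = C(10, 8)·C(10, 4)·C(7, 1) = 66150. Avoid both = 20058300 − 278460 − 881790 + 66150 = 18964200.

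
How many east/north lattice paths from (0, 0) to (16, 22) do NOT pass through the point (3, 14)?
Number of paths = 22101601230

Total paths from (0, 0) to (16, 22): C(38, 16) = 22239974430. Paths through (3, 14): (paths (0, 0) → (3, 14)) × (paths (3, 14) → (16, 22)) = C(17, 3) · C(21, 13) = 680 · 203490 = 138373200. Avoidance count = 22239974430 − 138373200 = 22101601230.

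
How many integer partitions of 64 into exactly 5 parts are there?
p(64, 5 parts) = 6747

Partitions of n into exactly k parts are in bijection with partitions of n − k into at most k parts (subtract 1 from each part). So p(64, exactly 5) = p(59, parts ≤ 5). Computing via the recurrence p(m, j) = p(m, j−1) + p(m−j, j) gives 6747.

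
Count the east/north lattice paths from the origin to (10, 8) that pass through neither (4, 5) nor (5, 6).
Number of paths = 28764

Inclusion–exclusion. Total paths: C(18, 10) = 43758. Through P₁: C(9, 4)·C(9, 6) = 10584. Through P₂: C(11, 5)·C(7, 5) = 9702. Since P₁ is strictly southwest of P₂, a monotone path through both must visit P₁ then P₂; paths through both = C(9, 4)·C(2, 1)·C(7, 5) = 5292. Avoid both = 43758 − 10584 − 9702 + 5292 = 28764.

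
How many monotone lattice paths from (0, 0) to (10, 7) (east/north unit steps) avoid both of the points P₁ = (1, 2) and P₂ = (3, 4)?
Number of paths = 11402

Inclusion–exclusion. Total paths: C(17, 10) = 19448. Through P₁: C(3, 1)·C(14, 9) = 6006. Through P₂: C(7, 3)·C(10, 7) = 4200. Since P₁ is strictly southwest of P₂, a monotone path through both must visit P₁ then P₂; paths through both = C(3, 1)·C(4, 2)·C(10, 7) = 2160. Avoid both = 19448 − 6006 − 4200 + 2160 = 11402.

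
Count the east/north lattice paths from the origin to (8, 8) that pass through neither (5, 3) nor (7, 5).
Number of paths = 7910

Inclusion–exclusion. Total paths: C(16, 8) = 12870. Through P₁: C(8, 5)·C(8, 3) = 3136. Through P₂: C(12, 7)·C(4, 1) = 3168. Since P₁ is strictly southwest of P₂, a monotone path through both must visit P₁ then P₂; paths through both = C(8, 5)·C(4, 2)·C(4, 1) = 1344. Avoid both = 12870 − 3136 − 3168 + 1344 = 7910.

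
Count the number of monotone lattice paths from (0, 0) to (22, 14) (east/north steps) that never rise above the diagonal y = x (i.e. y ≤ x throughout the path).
Number of paths = 1485507600

By the reflection principle (André's argument), the number of monotone paths to (22, 14) with n ≤ m that never go above y = x is C(36, 22) − C(36, 23) = 3796297200 − 2310789600 = 1485507600.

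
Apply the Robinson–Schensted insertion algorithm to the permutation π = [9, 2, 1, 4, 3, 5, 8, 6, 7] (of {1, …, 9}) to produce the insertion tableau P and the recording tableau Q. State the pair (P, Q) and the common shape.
P = [1, 3, 5, 6, 7] / [2, 4, 8] / [9];  Q = [1, 4, 6, 7, 9] / [2, 5, 8] / [3];  common shape = (5, 3, 1)

Row-insert the values π_1, π_2, … into P one at a time, bumping the leftmost entry strictly greater than the inserted value down to the next row. The recording tableau Q records, in position (i, j), the step at which that cell was added to P.
  Insert 9 (step 1): P = [9];  Q = [1]
  Insert 2 (step 2): P = [2] / [9];  Q = [1] / [2]
  Insert 1 (step 3): P = [1] / [2] / [9];  Q = [1] / [2] / [3]
  Insert 4 (step 4): P = [1, 4] / [2] / [9];  Q = [1, 4] / [2] / [3]
  Insert 3 (step 5): P = [1, 3] / [2, 4] / [9];  Q = [1, 4] / [2, 5] / [3]
  Insert 5 (step 6): P = [1, 3, 5] / [2, 4] / [9];  Q = [1, 4, 6] / [2, 5] / [3]
  Insert 8 (step 7): P = [1, 3, 5, 8] / [2, 4] / [9];  Q = [1, 4, 6, 7] / [2, 5] / [3]
  Insert 6 (step 8): P = [1, 3, 5, 6] / [2, 4, 8] / [9];  Q = [1, 4, 6, 7] / [2, 5, 8] / [3]
  Insert 7 (step 9): P = [1, 3, 5, 6, 7] / [2, 4, 8] / [9];  Q = [1, 4, 6, 7, 9] / [2, 5, 8] / [3]
Final shape: (5, 3, 1).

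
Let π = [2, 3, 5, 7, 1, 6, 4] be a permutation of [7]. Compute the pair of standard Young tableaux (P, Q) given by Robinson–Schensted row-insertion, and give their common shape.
P = [1, 3, 4, 6] / [2, 5] / [7];  Q = [1, 2, 3, 4] / [5, 6] / [7];  common shape = (4, 2, 1)

Row-insert the values π_1, π_2, … into P one at a time, bumping the leftmost entry strictly greater than the inserted value down to the next row. The recording tableau Q records, in position (i, j), the step at which that cell was added to P.
  Insert 2 (step 1): P = [2];  Q = [1]
  Insert 3 (step 2): P = [2, 3];  Q = [1, 2]
  Insert 5 (step 3): P = [2, 3, 5];  Q = [1, 2, 3]
  Insert 7 (step 4): P = [2, 3, 5, 7];  Q = [1, 2, 3, 4]
  Insert 1 (step 5): P = [1, 3, 5, 7] / [2];  Q = [1, 2, 3, 4] / [5]
  Insert 6 (step 6): P = [1, 3, 5, 6] / [2, 7];  Q = [1, 2, 3, 4] / [5, 6]
  Insert 4 (step 7): P = [1, 3, 4, 6] / [2, 5] / [7];  Q = [1, 2, 3, 4] / [5, 6] / [7]
Final shape: (4, 2, 1).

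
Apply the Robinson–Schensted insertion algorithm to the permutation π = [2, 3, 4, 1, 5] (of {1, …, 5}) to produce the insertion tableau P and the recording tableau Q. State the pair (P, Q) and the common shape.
P = [1, 3, 4, 5] / [2];  Q = [1, 2, 3, 5] / [4];  common shape = (4, 1)

Row-insert the values π_1, π_2, … into P one at a time, bumping the leftmost entry strictly greater than the inserted value down to the next row. The recording tableau Q records, in position (i, j), the step at which that cell was added to P.
  Insert 2 (step 1): P = [2];  Q = [1]
  Insert 3 (step 2): P = [2, 3];  Q = [1, 2]
  Insert 4 (step 3): P = [2, 3, 4];  Q = [1, 2, 3]
  Insert 1 (step 4): P = [1, 3, 4] / [2];  Q = [1, 2, 3] / [4]
  Insert 5 (step 5): P = [1, 3, 4, 5] / [2];  Q = [1, 2, 3, 5] / [4]
Final shape: (4, 1).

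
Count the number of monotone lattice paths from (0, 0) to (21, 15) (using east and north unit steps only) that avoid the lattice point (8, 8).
Number of paths = 4570220160

Total paths from (0, 0) to (21, 15): C(36, 21) = 5567902560. Paths through (8, 8): (paths (0, 0) → (8, 8)) × (paths (8, 8) → (21, 15)) = C(16, 8) · C(20, 13) = 12870 · 77520 = 997682400. Avoidance count = 5567902560 − 997682400 = 4570220160.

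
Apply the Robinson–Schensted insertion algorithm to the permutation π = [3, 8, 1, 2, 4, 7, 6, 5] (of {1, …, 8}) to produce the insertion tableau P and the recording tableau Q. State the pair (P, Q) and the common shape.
P = [1, 2, 4, 5] / [3, 6] / [7] / [8];  Q = [1, 2, 5, 6] / [3, 4] / [7] / [8];  common shape = (4, 2, 1, 1)

Row-insert the values π_1, π_2, … into P one at a time, bumping the leftmost entry strictly greater than the inserted value down to the next row. The recording tableau Q records, in position (i, j), the step at which that cell was added to P.
  Insert 3 (step 1): P = [3];  Q = [1]
  Insert 8 (step 2): P = [3, 8];  Q = [1, 2]
  Insert 1 (step 3): P = [1, 8] / [3];  Q = [1, 2] / [3]
  Insert 2 (step 4): P = [1, 2] / [3, 8];  Q = [1, 2] / [3, 4]
  Insert 4 (step 5): P = [1, 2, 4] / [3, 8];  Q = [1, 2, 5] / [3, 4]
  Insert 7 (step 6): P = [1, 2, 4, 7] / [3, 8];  Q = [1, 2, 5, 6] / [3, 4]
  Insert 6 (step 7): P = [1, 2, 4, 6] / [3, 7] / [8];  Q = [1, 2, 5, 6] / [3, 4] / [7]
  Insert 5 (step 8): P = [1, 2, 4, 5] / [3, 6] / [7] / [8];  Q = [1, 2, 5, 6] / [3, 4] / [7] / [8]
Final shape: (4, 2, 1, 1).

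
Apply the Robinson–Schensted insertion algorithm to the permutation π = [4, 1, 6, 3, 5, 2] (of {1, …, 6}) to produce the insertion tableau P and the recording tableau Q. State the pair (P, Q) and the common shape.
P = [1, 2, 5] / [3, 6] / [4];  Q = [1, 3, 5] / [2, 4] / [6];  common shape = (3, 2, 1)

Row-insert the values π_1, π_2, … into P one at a time, bumping the leftmost entry strictly greater than the inserted value down to the next row. The recording tableau Q records, in position (i, j), the step at which that cell was added to P.
  Insert 4 (step 1): P = [4];  Q = [1]
  Insert 1 (step 2): P = [1] / [4];  Q = [1] / [2]
  Insert 6 (step 3): P = [1, 6] / [4];  Q = [1, 3] / [2]
  Insert 3 (step 4): P = [1, 3] / [4, 6];  Q = [1, 3] / [2, 4]
  Insert 5 (step 5): P = [1, 3, 5] / [4, 6];  Q = [1, 3, 5] / [2, 4]
  Insert 2 (step 6): P = [1, 2, 5] / [3, 6] / [4];  Q = [1, 3, 5] / [2, 4] / [6]
Final shape: (3, 2, 1).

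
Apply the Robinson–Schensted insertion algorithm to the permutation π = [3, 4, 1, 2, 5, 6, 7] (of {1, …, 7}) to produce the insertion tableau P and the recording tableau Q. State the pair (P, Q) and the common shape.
P = [1, 2, 5, 6, 7] / [3, 4];  Q = [1, 2, 5, 6, 7] / [3, 4];  common shape = (5, 2)

Row-insert the values π_1, π_2, … into P one at a time, bumping the leftmost entry strictly greater than the inserted value down to the next row. The recording tableau Q records, in position (i, j), the step at which that cell was added to P.
  Insert 3 (step 1): P = [3];  Q = [1]
  Insert 4 (step 2): P = [3, 4];  Q = [1, 2]
  Insert 1 (step 3): P = [1, 4] / [3];  Q = [1, 2] / [3]
  Insert 2 (step 4): P = [1, 2] / [3, 4];  Q = [1, 2] / [3, 4]
  Insert 5 (step 5): P = [1, 2, 5] / [3, 4];  Q = [1, 2, 5] / [3, 4]
  Insert 6 (step 6): P = [1, 2, 5, 6] / [3, 4];  Q = [1, 2, 5, 6] / [3, 4]
  Insert 7 (step 7): P = [1, 2, 5, 6, 7] / [3, 4];  Q = [1, 2, 5, 6, 7] / [3, 4]
Final shape: (5, 2).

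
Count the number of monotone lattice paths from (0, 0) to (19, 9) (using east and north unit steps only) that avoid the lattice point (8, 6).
Number of paths = 5813808

Total paths from (0, 0) to (19, 9): C(28, 19) = 6906900. Paths through (8, 6): (paths (0, 0) → (8, 6)) × (paths (8, 6) → (19, 9)) = C(14, 8) · C(14, 11) = 3003 · 364 = 1093092. Avoidance count = 6906900 − 1093092 = 5813808.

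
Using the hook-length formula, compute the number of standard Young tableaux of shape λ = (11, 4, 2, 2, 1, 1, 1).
# SYT of shape (11, 4, 2, 2, 1, 1, 1) = 346063872

Hook-length formula: f^λ = n! / Π hook(c), product over all cells c of the Young diagram. For λ = (11, 4, 2, 2, 1, 1, 1), n = 22 boxes. Hook lengths by row (left-to-right, top-to-bottom): [17, 13, 10, 9, 7, 6, 5, 4, 3, 2, 1]; [9, 5, 2, 1]; [6, 2]; [5, 1]; [3]; [2]; [1]. Product of hooks = 3247957440000. So f^λ = 22! / 3247957440000 = 1124000727777607680000 / 3247957440000 = 346063872.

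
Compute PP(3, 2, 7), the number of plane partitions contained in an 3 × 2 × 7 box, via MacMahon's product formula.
PP(3, 2, 7) = 4950

Evaluate the triple product over i = 1..3, j = 1..2, k = 1..7. The factors are (2/1) · (3/2) · (4/3) · (5/4) · (6/5) · (7/6) · (8/7) · (3/2) · … (42 factors total). The numerators and denominators telescope so the product is an integer; carrying out the multiplication exactly gives PP(3, 2, 7) = 4950.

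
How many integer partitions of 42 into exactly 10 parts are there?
p(42, 10 parts) = 5013

Partitions of n into exactly k parts are in bijection with partitions of n − k into at most k parts (subtract 1 from each part). So p(42, exactly 10) = p(32, parts ≤ 10). Computing via the recurrence p(m, j) = p(m, j−1) + p(m−j, j) gives 5013.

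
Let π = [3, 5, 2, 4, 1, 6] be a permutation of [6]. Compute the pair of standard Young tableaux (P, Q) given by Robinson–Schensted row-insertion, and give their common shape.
P = [1, 4, 6] / [2, 5] / [3];  Q = [1, 2, 6] / [3, 4] / [5];  common shape = (3, 2, 1)

Row-insert the values π_1, π_2, … into P one at a time, bumping the leftmost entry strictly greater than the inserted value down to the next row. The recording tableau Q records, in position (i, j), the step at which that cell was added to P.
  Insert 3 (step 1): P = [3];  Q = [1]
  Insert 5 (step 2): P = [3, 5];  Q = [1, 2]
  Insert 2 (step 3): P = [2, 5] / [3];  Q = [1, 2] / [3]
  Insert 4 (step 4): P = [2, 4] / [3, 5];  Q = [1, 2] / [3, 4]
  Insert 1 (step 5): P = [1, 4] / [2, 5] / [3];  Q = [1, 2] / [3, 4] / [5]
  Insert 6 (step 6): P = [1, 4, 6] / [2, 5] / [3];  Q = [1, 2, 6] / [3, 4] / [5]
Final shape: (3, 2, 1).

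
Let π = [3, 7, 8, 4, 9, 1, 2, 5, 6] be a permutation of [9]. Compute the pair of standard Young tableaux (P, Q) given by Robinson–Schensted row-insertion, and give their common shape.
P = [1, 2, 5, 6] / [3, 4, 8, 9] / [7];  Q = [1, 2, 3, 5] / [4, 7, 8, 9] / [6];  common shape = (4, 4, 1)

Row-insert the values π_1, π_2, … into P one at a time, bumping the leftmost entry strictly greater than the inserted value down to the next row. The recording tableau Q records, in position (i, j), the step at which that cell was added to P.
  Insert 3 (step 1): P = [3];  Q = [1]
  Insert 7 (step 2): P = [3, 7];  Q = [1, 2]
  Insert 8 (step 3): P = [3, 7, 8];  Q = [1, 2, 3]
  Insert 4 (step 4): P = [3, 4, 8] / [7];  Q = [1, 2, 3] / [4]
  Insert 9 (step 5): P = [3, 4, 8, 9] / [7];  Q = [1, 2, 3, 5] / [4]
  Insert 1 (step 6): P = [1, 4, 8, 9] / [3] / [7];  Q = [1, 2, 3, 5] / [4] / [6]
  Insert 2 (step 7): P = [1, 2, 8, 9] / [3, 4] / [7];  Q = [1, 2, 3, 5] / [4, 7] / [6]
  Insert 5 (step 8): P = [1, 2, 5, 9] / [3, 4, 8] / [7];  Q = [1, 2, 3, 5] / [4, 7, 8] / [6]
  Insert 6 (step 9): P = [1, 2, 5, 6] / [3, 4, 8, 9] / [7];  Q = [1, 2, 3, 5] / [4, 7, 8, 9] / [6]
Final shape: (4, 4, 1).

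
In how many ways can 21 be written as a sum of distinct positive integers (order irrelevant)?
q(21) = 76

A partition into distinct parts is a strictly decreasing sequence summing to n. The recurrence d(n, m) = d(n, m−1) + d(n−m, m−1) (use part m at most once) with q(n) = d(n, n) gives q(21) = 76. (Euler's theorem: # distinct-part partitions = # odd-part partitions.)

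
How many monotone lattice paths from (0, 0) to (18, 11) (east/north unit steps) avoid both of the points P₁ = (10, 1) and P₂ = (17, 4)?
Number of paths = 34078632

Inclusion–exclusion. Total paths: C(29, 18) = 34597290. Through P₁: C(11, 10)·C(18, 8) = 481338. Through P₂: C(21, 17)·C(8, 1) = 47880. Since P₁ is strictly southwest of P₂, a monotone path through both must visit P₁ then P₂; paths through both = C(11, 10)·C(10, 7)·C(8, 1) = 10560. Avoid both = 34597290 − 481338 − 47880 + 10560 = 34078632.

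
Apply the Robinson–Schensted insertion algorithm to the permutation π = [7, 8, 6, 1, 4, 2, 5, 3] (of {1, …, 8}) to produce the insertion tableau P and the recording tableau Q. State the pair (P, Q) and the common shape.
P = [1, 2, 3] / [4, 5] / [6, 8] / [7];  Q = [1, 2, 7] / [3, 5] / [4, 8] / [6];  common shape = (3, 2, 2, 1)

Row-insert the values π_1, π_2, … into P one at a time, bumping the leftmost entry strictly greater than the inserted value down to the next row. The recording tableau Q records, in position (i, j), the step at which that cell was added to P.
  Insert 7 (step 1): P = [7];  Q = [1]
  Insert 8 (step 2): P = [7, 8];  Q = [1, 2]
  Insert 6 (step 3): P = [6, 8] / [7];  Q = [1, 2] / [3]
  Insert 1 (step 4): P = [1, 8] / [6] / [7];  Q = [1, 2] / [3] / [4]
  Insert 4 (step 5): P = [1, 4] / [6, 8] / [7];  Q = [1, 2] / [3, 5] / [4]
  Insert 2 (step 6): P = [1, 2] / [4, 8] / [6] / [7];  Q = [1, 2] / [3, 5] / [4] / [6]
  Insert 5 (step 7): P = [1, 2, 5] / [4, 8] / [6] / [7];  Q = [1, 2, 7] / [3, 5] / [4] / [6]
  Insert 3 (step 8): P = [1, 2, 3] / [4, 5] / [6, 8] / [7];  Q = [1, 2, 7] / [3, 5] / [4, 8] / [6]
Final shape: (3, 2, 2, 1).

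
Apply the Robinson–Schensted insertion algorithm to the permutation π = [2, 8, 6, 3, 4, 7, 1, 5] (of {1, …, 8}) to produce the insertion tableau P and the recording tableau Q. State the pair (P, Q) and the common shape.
P = [1, 3, 4, 5] / [2, 7] / [6] / [8];  Q = [1, 2, 5, 6] / [3, 8] / [4] / [7];  common shape = (4, 2, 1, 1)

Row-insert the values π_1, π_2, … into P one at a time, bumping the leftmost entry strictly greater than the inserted value down to the next row. The recording tableau Q records, in position (i, j), the step at which that cell was added to P.
  Insert 2 (step 1): P = [2];  Q = [1]
  Insert 8 (step 2): P = [2, 8];  Q = [1, 2]
  Insert 6 (step 3): P = [2, 6] / [8];  Q = [1, 2] / [3]
  Insert 3 (step 4): P = [2, 3] / [6] / [8];  Q = [1, 2] / [3] / [4]
  Insert 4 (step 5): P = [2, 3, 4] / [6] / [8];  Q = [1, 2, 5] / [3] / [4]
  Insert 7 (step 6): P = [2, 3, 4, 7] / [6] / [8];  Q = [1, 2, 5, 6] / [3] / [4]
  Insert 1 (step 7): P = [1, 3, 4, 7] / [2] / [6] / [8];  Q = [1, 2, 5, 6] / [3] / [4] / [7]
  Insert 5 (step 8): P = [1, 3, 4, 5] / [2, 7] / [6] / [8];  Q = [1, 2, 5, 6] / [3, 8] / [4] / [7]
Final shape: (4, 2, 1, 1).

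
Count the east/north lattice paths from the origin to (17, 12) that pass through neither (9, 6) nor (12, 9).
Number of paths = 26011440

Inclusion–exclusion. Total paths: C(29, 17) = 51895935. Through P₁: C(15, 9)·C(14, 8) = 15030015. Through P₂: C(21, 12)·C(8, 5) = 16460080. Since P₁ is strictly southwest of P₂, a monotone path through both must visit P₁ then P₂; paths through both = C(15, 9)·C(6, 3)·C(8, 5) = 5605600. Avoid both = 51895935 − 15030015 − 16460080 + 5605600 = 26011440.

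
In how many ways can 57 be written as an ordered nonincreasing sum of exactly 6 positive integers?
p(57, 6 parts) = 9975

Partitions of n into exactly k parts are in bijection with partitions of n − k into at most k parts (subtract 1 from each part). So p(57, exactly 6) = p(51, parts ≤ 6). Computing via the recurrence p(m, j) = p(m, j−1) + p(m−j, j) gives 9975.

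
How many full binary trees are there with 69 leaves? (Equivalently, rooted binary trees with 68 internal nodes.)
C_68 = 86218923998960285726185640663701108500

These full binary trees are counted by the Catalan number C_n = (1/(n + 1)) · C(2n, n). For n = 68: C_68 = (1/69) · C(136, 68) = 5949105755928259715106809205795376486500/69 = 86218923998960285726185640663701108500.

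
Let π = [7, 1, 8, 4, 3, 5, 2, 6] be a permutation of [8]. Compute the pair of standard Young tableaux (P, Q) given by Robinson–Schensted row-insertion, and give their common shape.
P = [1, 2, 5, 6] / [3, 8] / [4] / [7];  Q = [1, 3, 6, 8] / [2, 4] / [5] / [7];  common shape = (4, 2, 1, 1)

Row-insert the values π_1, π_2, … into P one at a time, bumping the leftmost entry strictly greater than the inserted value down to the next row. The recording tableau Q records, in position (i, j), the step at which that cell was added to P.
  Insert 7 (step 1): P = [7];  Q = [1]
  Insert 1 (step 2): P = [1] / [7];  Q = [1] / [2]
  Insert 8 (step 3): P = [1, 8] / [7];  Q = [1, 3] / [2]
  Insert 4 (step 4): P = [1, 4] / [7, 8];  Q = [1, 3] / [2, 4]
  Insert 3 (step 5): P = [1, 3] / [4, 8] / [7];  Q = [1, 3] / [2, 4] / [5]
  Insert 5 (step 6): P = [1, 3, 5] / [4, 8] / [7];  Q = [1, 3, 6] / [2, 4] / [5]
  Insert 2 (step 7): P = [1, 2, 5] / [3, 8] / [4] / [7];  Q = [1, 3, 6] / [2, 4] / [5] / [7]
  Insert 6 (step 8): P = [1, 2, 5, 6] / [3, 8] / [4] / [7];  Q = [1, 3, 6, 8] / [2, 4] / [5] / [7]
Final shape: (4, 2, 1, 1).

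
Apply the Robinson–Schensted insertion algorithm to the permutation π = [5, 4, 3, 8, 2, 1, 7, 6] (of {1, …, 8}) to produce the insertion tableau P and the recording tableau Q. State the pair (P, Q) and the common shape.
P = [1, 6] / [2, 7] / [3, 8] / [4] / [5];  Q = [1, 4] / [2, 7] / [3, 8] / [5] / [6];  common shape = (2, 2, 2, 1, 1)

Row-insert the values π_1, π_2, … into P one at a time, bumping the leftmost entry strictly greater than the inserted value down to the next row. The recording tableau Q records, in position (i, j), the step at which that cell was added to P.
  Insert 5 (step 1): P = [5];  Q = [1]
  Insert 4 (step 2): P = [4] / [5];  Q = [1] / [2]
  Insert 3 (step 3): P = [3] / [4] / [5];  Q = [1] / [2] / [3]
  Insert 8 (step 4): P = [3, 8] / [4] / [5];  Q = [1, 4] / [2] / [3]
  Insert 2 (step 5): P = [2, 8] / [3] / [4] / [5];  Q = [1, 4] / [2] / [3] / [5]
  Insert 1 (step 6): P = [1, 8] / [2] / [3] / [4] / [5];  Q = [1, 4] / [2] / [3] / [5] / [6]
  Insert 7 (step 7): P = [1, 7] / [2, 8] / [3] / [4] / [5];  Q = [1, 4] / [2, 7] / [3] / [5] / [6]
  Insert 6 (step 8): P = [1, 6] / [2, 7] / [3, 8] / [4] / [5];  Q = [1, 4] / [2, 7] / [3, 8] / [5] / [6]
Final shape: (2, 2, 2, 1, 1).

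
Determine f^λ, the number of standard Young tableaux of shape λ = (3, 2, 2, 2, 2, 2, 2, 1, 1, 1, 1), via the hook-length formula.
# SYT of shape (3, 2, 2, 2, 2, 2, 2, 1, 1, 1, 1) = 203490

Hook-length formula: f^λ = n! / Π hook(c), product over all cells c of the Young diagram. For λ = (3, 2, 2, 2, 2, 2, 2, 1, 1, 1, 1), n = 19 boxes. Hook lengths by row (left-to-right, top-to-bottom): [13, 8, 1]; [11, 6]; [10, 5]; [9, 4]; [8, 3]; [7, 2]; [6, 1]; [4]; [3]; [2]; [1]. Product of hooks = 597793996800. So f^λ = 19! / 597793996800 = 121645100408832000 / 597793996800 = 203490.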